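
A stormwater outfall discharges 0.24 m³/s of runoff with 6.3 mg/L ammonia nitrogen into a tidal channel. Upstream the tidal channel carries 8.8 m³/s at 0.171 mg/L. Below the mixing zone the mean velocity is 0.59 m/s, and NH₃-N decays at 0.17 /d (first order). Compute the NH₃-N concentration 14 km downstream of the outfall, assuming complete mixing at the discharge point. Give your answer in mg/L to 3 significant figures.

After complete mixing, C₀ = (0.24·6.3 + 8.8·0.171) / 9.04 = 0.3337 mg/L.
Travel time t = 1.4e+04 m / 0.59 m/s = 2.373e+04 s = 0.2746 d.
C = 0.3337·exp(−0.17·0.2746) = 0.3337·0.9544 = 0.3185 mg/L.

0.318 mg/L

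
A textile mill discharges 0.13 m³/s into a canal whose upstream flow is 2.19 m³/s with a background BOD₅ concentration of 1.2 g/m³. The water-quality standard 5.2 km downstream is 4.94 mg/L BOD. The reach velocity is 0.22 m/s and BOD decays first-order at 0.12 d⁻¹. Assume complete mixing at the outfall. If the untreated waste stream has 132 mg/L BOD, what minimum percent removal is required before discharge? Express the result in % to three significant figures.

Travel time to the compliance point: t = 5200/0.22 = 2.364e+04 s = 0.2736 d; decay factor exp(−0.12·0.2736) = 0.9677.
So the concentration just after mixing may be at most 4.94/0.9677 = 5.105 mg/L.
Mass balance: 5.105·2.32 = 0.13·Cₑ + 2.19·1.2.
Cₑ = (11.84 − 2.628) / 0.13 = 70.89 mg/L.
Required removal = 1 − 70.89/132 = 46.3 %.

46.3 %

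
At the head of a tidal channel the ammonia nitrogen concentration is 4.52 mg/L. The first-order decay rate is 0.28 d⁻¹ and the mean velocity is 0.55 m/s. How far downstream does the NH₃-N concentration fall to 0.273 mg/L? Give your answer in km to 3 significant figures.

From C = C₀·e^(−kt), t = ln(C₀/C)/k = ln(4.52/0.273)/0.28 = 2.807/0.28 = 10.02 d.
Distance = v·t = 0.55 m/s × 8.661e+05 s = 4.764e+05 m = 476.4 km.

476 km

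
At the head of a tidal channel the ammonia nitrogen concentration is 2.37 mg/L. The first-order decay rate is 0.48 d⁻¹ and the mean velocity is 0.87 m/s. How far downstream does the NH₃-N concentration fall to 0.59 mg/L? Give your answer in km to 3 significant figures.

218 km

From C = C₀·e^(−kt), t = ln(C₀/C)/k = ln(2.37/0.59)/0.48 = 1.391/0.48 = 2.897 d.
Distance = v·t = 0.87 m/s × 2.503e+05 s = 2.178e+05 m = 217.8 km.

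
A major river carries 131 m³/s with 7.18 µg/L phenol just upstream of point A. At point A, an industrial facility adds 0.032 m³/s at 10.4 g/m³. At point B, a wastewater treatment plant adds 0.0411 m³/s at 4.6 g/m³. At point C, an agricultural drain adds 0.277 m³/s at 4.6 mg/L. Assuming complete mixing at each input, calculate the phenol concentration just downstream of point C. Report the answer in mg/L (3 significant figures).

0.0208 mg/L

7.18 µg/L = 0.00718 mg/L.
After input A: C = (131·0.00718 + 0.032·10.4) / 131 = 0.009718 mg/L.
After input B: C = (131·0.009718 + 0.0411·4.6) / 131.1 = 0.01116 mg/L.
After input C: C = (131.1·0.01116 + 0.277·4.6) / 131.4 = 0.02083 mg/L.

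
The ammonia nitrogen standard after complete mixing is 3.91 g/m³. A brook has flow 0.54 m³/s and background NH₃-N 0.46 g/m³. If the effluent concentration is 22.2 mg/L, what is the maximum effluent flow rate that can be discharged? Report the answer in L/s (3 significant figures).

102 L/s

Mass balance at complete mixing: C_std·(Q_w + Q_r) = Q_w·C_e + Q_r·C_b.
Rearranging, Q_w = Q_r·(C_std − C_b)/(C_e − C_std) = 0.54·(3.91 − 0.46) / (22.2 − 3.91) = 0.1019 m³/s.
= 101.9 L/s.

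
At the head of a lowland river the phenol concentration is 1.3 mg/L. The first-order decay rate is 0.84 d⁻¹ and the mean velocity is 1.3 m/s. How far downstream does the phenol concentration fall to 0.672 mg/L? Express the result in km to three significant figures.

From C = C₀·e^(−kt), t = ln(C₀/C)/k = ln(1.3/0.672)/0.84 = 0.6599/0.84 = 0.7855 d.
Distance = v·t = 1.3 m/s × 6.787e+04 s = 8.823e+04 m = 88.23 km.

88.2 km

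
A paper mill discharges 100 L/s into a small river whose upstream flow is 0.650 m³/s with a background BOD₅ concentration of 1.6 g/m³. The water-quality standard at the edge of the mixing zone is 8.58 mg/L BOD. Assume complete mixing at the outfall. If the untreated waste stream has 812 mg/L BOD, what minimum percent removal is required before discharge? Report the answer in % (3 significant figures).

93.4 %

100 L/s = 0.1 m³/s.
Mass balance: 8.58·0.75 = 0.1·Cₑ + 0.65·1.6.
Cₑ = (6.435 − 1.04) / 0.1 = 53.95 mg/L.
Required removal = 1 − 53.95/812 = 93.36 %.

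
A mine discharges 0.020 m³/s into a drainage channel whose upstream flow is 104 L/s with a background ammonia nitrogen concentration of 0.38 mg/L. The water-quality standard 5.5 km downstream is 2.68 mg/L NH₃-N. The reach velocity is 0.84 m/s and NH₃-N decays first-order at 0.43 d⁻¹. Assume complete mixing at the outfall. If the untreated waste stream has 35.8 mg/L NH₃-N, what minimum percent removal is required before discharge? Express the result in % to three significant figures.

104 L/s = 0.104 m³/s.
Travel time to the compliance point: t = 5500/0.84 = 6548 s = 0.07578 d; decay factor exp(−0.43·0.07578) = 0.9679.
So the concentration just after mixing may be at most 2.68/0.9679 = 2.769 mg/L.
Mass balance: 2.769·0.124 = 0.02·Cₑ + 0.104·0.38.
Cₑ = (0.3433 − 0.03952) / 0.02 = 15.19 mg/L.
Required removal = 1 − 15.19/35.8 = 57.57 %.

57.6 %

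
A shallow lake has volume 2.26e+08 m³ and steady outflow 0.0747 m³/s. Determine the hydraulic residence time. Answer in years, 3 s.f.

95.9 yr

Q = 0.0747 m³/s × 3.156e+07 s/yr = 2.357e+06 m³/yr.
Hydraulic residence time τ = V/Q = 2.26e+08/2.357e+06 = 95.87 yr.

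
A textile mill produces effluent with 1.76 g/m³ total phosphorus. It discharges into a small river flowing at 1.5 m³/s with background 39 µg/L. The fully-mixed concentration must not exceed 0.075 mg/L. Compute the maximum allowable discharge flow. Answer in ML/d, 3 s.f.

2.77 ML/d

39 µg/L = 0.039 mg/L.
Mass balance at complete mixing: C_std·(Q_w + Q_r) = Q_w·C_e + Q_r·C_b.
Rearranging, Q_w = Q_r·(C_std − C_b)/(C_e − C_std) = 1.5·(0.075 − 0.039) / (1.76 − 0.075) = 0.03205 m³/s.
= 2.769 ML/d.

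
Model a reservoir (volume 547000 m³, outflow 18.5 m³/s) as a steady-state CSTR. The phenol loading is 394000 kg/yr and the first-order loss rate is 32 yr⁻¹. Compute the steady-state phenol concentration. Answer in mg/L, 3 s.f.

0.655 mg/L

Outflow Q = 18.5 m³/s × 3.156e+07 s/yr = 5.838e+08 m³/yr.
Steady-state CSTR mass balance: W = Q·C + k·V·C, so C = W/(Q + kV).
Q + kV = 5.838e+08 + 32·547000 = 6.013e+08 m³/yr.
C = 394000/6.013e+08 = 0.0006552 kg/m³ = 0.6552 mg/L.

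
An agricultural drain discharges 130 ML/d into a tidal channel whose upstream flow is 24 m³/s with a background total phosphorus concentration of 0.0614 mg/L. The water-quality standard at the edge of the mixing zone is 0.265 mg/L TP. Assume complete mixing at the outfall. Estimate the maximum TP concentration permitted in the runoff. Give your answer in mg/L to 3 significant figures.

130 ML/d = 1.505 m³/s.
Mass balance: 0.265·25.5 = 1.505·Cₑ + 24·0.0614.
Cₑ = (6.759 − 1.474) / 1.505 = 3.513 mg/L.

3.51 mg/L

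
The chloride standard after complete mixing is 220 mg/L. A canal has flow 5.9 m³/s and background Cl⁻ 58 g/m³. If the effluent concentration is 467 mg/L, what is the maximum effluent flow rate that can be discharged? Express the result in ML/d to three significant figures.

334 ML/d

Mass balance at complete mixing: C_std·(Q_w + Q_r) = Q_w·C_e + Q_r·C_b.
Rearranging, Q_w = Q_r·(C_std − C_b)/(C_e − C_std) = 5.9·(220 − 58) / (467 − 220) = 3.87 m³/s.
= 334.3 ML/d.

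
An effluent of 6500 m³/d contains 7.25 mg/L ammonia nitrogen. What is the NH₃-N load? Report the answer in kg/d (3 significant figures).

47.1 kg/d

6500 m³/d = 0.07523 m³/s.
Mass flux = Q·C = 0.07523 m³/s × 7.25 g/m³ = 0.5454 g/s.
= 0.5454 g/s × 86.4 = 47.12 kg/d.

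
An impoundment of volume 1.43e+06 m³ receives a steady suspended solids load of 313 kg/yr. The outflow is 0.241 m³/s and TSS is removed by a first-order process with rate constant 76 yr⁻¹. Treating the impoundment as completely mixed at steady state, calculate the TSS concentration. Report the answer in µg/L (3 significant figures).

Outflow Q = 0.241 m³/s × 3.156e+07 s/yr = 7.605e+06 m³/yr.
Steady-state CSTR mass balance: W = Q·C + k·V·C, so C = W/(Q + kV).
Q + kV = 7.605e+06 + 76·1.43e+06 = 1.163e+08 m³/yr.
C = 313/1.163e+08 = 2.692e-06 kg/m³ = 0.002692 mg/L = 2.692 µg/L.

2.69 µg/L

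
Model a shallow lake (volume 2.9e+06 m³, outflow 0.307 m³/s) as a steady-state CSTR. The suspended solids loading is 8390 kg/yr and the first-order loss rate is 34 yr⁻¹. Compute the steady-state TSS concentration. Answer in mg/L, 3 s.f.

0.0775 mg/L

Outflow Q = 0.307 m³/s × 3.156e+07 s/yr = 9.688e+06 m³/yr.
Steady-state CSTR mass balance: W = Q·C + k·V·C, so C = W/(Q + kV).
Q + kV = 9.688e+06 + 34·2.9e+06 = 1.083e+08 m³/yr.
C = 8390/1.083e+08 = 7.748e-05 kg/m³ = 0.07748 mg/L.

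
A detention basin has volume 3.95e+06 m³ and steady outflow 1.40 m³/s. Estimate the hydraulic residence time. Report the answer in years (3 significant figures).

Q = 1.40 m³/s × 3.156e+07 s/yr = 4.418e+07 m³/yr.
Hydraulic residence time τ = V/Q = 3.95e+06/4.418e+07 = 0.08941 yr.

0.0894 yr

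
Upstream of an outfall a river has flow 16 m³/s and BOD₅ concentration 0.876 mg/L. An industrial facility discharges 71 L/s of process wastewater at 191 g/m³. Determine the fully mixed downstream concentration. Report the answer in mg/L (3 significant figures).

71 L/s = 0.071 m³/s.
Flow-weighted mixing gives C = (0.071·191 + 16·0.876) / (0.071 + 16) = 27.58/16.07 = 1.716 mg/L.

1.72 mg/L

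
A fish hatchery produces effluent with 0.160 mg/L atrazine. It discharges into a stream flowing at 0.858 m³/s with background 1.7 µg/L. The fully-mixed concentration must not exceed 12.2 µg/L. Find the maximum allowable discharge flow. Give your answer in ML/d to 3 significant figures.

1.7 µg/L = 0.0017 mg/L.
12.2 µg/L = 0.0122 mg/L.
Mass balance at complete mixing: C_std·(Q_w + Q_r) = Q_w·C_e + Q_r·C_b.
Rearranging, Q_w = Q_r·(C_std − C_b)/(C_e − C_std) = 0.858·(0.0122 − 0.0017) / (0.16 − 0.0122) = 0.06095 m³/s.
= 5.266 ML/d.

5.27 ML/d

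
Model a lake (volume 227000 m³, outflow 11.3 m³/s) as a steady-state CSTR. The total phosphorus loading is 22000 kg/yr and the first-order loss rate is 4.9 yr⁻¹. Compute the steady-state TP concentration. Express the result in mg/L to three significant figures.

0.0615 mg/L

Outflow Q = 11.3 m³/s × 3.156e+07 s/yr = 3.566e+08 m³/yr.
Steady-state CSTR mass balance: W = Q·C + k·V·C, so C = W/(Q + kV).
Q + kV = 3.566e+08 + 4.9·227000 = 3.577e+08 m³/yr.
C = 22000/3.577e+08 = 6.15e-05 kg/m³ = 0.0615 mg/L.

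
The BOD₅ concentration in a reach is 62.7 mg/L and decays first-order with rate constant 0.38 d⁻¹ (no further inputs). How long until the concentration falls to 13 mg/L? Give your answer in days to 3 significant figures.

t = ln(C₀/C)/k = ln(62.7/13)/0.38 = 1.573/0.38 = 4.141 d.

4.14 d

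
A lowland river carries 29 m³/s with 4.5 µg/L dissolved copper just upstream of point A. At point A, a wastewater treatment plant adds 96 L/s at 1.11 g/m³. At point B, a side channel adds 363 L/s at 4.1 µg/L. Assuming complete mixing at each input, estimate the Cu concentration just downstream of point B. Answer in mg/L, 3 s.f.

0.00810 mg/L

4.5 µg/L = 0.0045 mg/L.
96 L/s = 0.096 m³/s.
After input A: C = (29·0.0045 + 0.096·1.11) / 29.1 = 0.008148 mg/L.
363 L/s = 0.363 m³/s.
4.1 µg/L = 0.0041 mg/L.
After input B: C = (29.1·0.008148 + 0.363·0.0041) / 29.46 = 0.008098 mg/L.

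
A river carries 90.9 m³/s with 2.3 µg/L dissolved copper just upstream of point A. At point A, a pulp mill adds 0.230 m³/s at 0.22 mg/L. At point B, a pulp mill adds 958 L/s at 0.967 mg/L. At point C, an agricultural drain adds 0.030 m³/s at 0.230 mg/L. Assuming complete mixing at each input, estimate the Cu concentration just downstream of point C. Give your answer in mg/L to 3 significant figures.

0.0130 mg/L

2.3 µg/L = 0.0023 mg/L.
After input A: C = (90.9·0.0023 + 0.23·0.22) / 91.13 = 0.002849 mg/L.
958 L/s = 0.958 m³/s.
After input B: C = (91.13·0.002849 + 0.958·0.967) / 92.09 = 0.01288 mg/L.
After input C: C = (92.09·0.01288 + 0.03·0.23) / 92.12 = 0.01295 mg/L.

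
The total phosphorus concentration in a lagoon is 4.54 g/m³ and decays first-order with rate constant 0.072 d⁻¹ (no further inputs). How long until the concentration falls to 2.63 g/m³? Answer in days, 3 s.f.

7.58 d

t = ln(C₀/C)/k = ln(4.54/2.63)/0.072 = 0.5459/0.072 = 7.583 d.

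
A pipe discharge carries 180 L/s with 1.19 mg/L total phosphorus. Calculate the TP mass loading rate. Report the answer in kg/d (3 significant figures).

180 L/s = 0.18 m³/s.
Mass flux = Q·C = 0.18 m³/s × 1.19 g/m³ = 0.2142 g/s.
= 0.2142 g/s × 86.4 = 18.51 kg/d.

18.5 kg/d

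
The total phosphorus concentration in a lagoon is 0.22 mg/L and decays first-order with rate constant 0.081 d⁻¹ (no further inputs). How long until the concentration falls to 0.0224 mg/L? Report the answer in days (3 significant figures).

t = ln(C₀/C)/k = ln(0.22/0.0224)/0.081 = 2.285/0.081 = 28.2 d.

28.2 d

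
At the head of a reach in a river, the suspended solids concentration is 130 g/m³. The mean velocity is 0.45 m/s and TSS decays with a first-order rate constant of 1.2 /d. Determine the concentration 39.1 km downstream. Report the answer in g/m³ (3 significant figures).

Travel time t = 39.1 km / 0.45 m/s = 3.91e+04/0.45 = 8.689e+04 s = 1.006 d.
First-order decay: C = 130·exp(−1.2·1.006) = 130·0.2992 = 38.89 g/m³.

38.9 g/m³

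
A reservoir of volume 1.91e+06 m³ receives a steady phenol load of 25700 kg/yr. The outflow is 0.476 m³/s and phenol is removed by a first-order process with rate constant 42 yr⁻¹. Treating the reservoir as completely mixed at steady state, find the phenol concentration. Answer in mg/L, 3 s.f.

0.270 mg/L

Outflow Q = 0.476 m³/s × 3.156e+07 s/yr = 1.502e+07 m³/yr.
Steady-state CSTR mass balance: W = Q·C + k·V·C, so C = W/(Q + kV).
Q + kV = 1.502e+07 + 42·1.91e+06 = 9.524e+07 m³/yr.
C = 25700/9.524e+07 = 0.0002698 kg/m³ = 0.2698 mg/L.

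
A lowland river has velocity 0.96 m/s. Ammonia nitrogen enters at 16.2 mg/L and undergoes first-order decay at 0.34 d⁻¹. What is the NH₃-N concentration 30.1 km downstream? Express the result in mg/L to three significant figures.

Travel time t = 30.1 km / 0.96 m/s = 3.01e+04/0.96 = 3.135e+04 s = 0.3629 d.
First-order decay: C = 16.2·exp(−0.34·0.3629) = 16.2·0.8839 = 14.32 mg/L.

14.3 mg/L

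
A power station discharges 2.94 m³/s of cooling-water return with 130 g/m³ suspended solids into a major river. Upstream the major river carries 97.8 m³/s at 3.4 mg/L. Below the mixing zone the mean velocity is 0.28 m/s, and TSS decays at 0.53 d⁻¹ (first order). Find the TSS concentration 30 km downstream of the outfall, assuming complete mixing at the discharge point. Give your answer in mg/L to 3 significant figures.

3.68 mg/L

After complete mixing, C₀ = (2.94·130 + 97.8·3.4) / 100.7 = 7.095 mg/L.
Travel time t = 3e+04 m / 0.28 m/s = 1.071e+05 s = 1.24 d.
C = 7.095·exp(−0.53·1.24) = 7.095·0.5183 = 3.677 mg/L.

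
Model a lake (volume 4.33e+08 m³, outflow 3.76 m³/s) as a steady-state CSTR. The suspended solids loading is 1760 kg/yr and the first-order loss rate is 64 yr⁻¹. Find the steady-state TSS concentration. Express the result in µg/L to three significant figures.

0.0632 µg/L

Outflow Q = 3.76 m³/s × 3.156e+07 s/yr = 1.187e+08 m³/yr.
Steady-state CSTR mass balance: W = Q·C + k·V·C, so C = W/(Q + kV).
Q + kV = 1.187e+08 + 64·4.33e+08 = 2.783e+10 m³/yr.
C = 1760/2.783e+10 = 6.324e-08 kg/m³ = 6.324e-05 mg/L = 0.06324 µg/L.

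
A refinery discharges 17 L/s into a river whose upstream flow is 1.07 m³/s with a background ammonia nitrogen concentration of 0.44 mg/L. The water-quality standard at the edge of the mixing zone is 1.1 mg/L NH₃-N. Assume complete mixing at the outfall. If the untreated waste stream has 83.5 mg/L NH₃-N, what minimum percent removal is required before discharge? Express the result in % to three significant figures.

17 L/s = 0.017 m³/s.
Mass balance: 1.1·1.087 = 0.017·Cₑ + 1.07·0.44.
Cₑ = (1.196 − 0.4708) / 0.017 = 42.64 mg/L.
Required removal = 1 − 42.64/83.5 = 48.93 %.

48.9 %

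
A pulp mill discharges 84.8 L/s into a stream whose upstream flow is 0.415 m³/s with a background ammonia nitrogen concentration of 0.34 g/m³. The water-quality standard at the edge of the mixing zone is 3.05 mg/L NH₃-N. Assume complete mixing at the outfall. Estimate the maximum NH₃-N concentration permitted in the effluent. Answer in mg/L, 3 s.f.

16.3 mg/L

84.8 L/s = 0.0848 m³/s.
Mass balance: 3.05·0.4998 = 0.0848·Cₑ + 0.415·0.34.
Cₑ = (1.524 − 0.1411) / 0.0848 = 16.31 mg/L.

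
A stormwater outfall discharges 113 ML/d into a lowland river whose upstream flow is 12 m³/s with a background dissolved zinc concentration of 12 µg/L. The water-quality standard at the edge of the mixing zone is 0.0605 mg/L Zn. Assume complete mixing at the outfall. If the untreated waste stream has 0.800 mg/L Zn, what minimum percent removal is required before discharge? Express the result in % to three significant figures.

36.8 %

113 ML/d = 1.308 m³/s.
12 µg/L = 0.012 mg/L.
Mass balance: 0.0605·13.31 = 1.308·Cₑ + 12·0.012.
Cₑ = (0.8051 − 0.144) / 1.308 = 0.5055 mg/L.
Required removal = 1 − 0.5055/0.800 = 36.81 %.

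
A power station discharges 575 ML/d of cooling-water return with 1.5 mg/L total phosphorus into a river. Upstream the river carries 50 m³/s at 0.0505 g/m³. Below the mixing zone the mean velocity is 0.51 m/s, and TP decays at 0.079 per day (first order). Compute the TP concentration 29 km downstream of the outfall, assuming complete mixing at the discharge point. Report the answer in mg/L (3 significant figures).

0.210 mg/L

575 ML/d = 6.655 m³/s.
After complete mixing, C₀ = (6.655·1.5 + 50·0.0505) / 56.66 = 0.2208 mg/L.
Travel time t = 2.9e+04 m / 0.51 m/s = 5.686e+04 s = 0.6581 d.
C = 0.2208·exp(−0.079·0.6581) = 0.2208·0.9493 = 0.2096 mg/L.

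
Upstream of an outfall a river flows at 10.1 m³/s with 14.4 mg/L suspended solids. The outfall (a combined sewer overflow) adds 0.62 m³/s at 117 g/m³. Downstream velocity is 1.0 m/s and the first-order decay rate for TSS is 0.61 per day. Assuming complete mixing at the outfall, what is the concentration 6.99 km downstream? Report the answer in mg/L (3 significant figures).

After complete mixing, C₀ = (0.62·117 + 10.1·14.4) / 10.72 = 20.33 mg/L.
Travel time t = 6990 m / 1.0 m/s = 6990 s = 0.0809 d.
C = 20.33·exp(−0.61·0.0809) = 20.33·0.9518 = 19.35 mg/L.

19.4 mg/L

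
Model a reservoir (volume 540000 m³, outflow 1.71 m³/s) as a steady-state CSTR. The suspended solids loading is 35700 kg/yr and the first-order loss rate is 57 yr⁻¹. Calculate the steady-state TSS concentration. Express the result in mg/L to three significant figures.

Outflow Q = 1.71 m³/s × 3.156e+07 s/yr = 5.396e+07 m³/yr.
Steady-state CSTR mass balance: W = Q·C + k·V·C, so C = W/(Q + kV).
Q + kV = 5.396e+07 + 57·540000 = 8.474e+07 m³/yr.
C = 35700/8.474e+07 = 0.0004213 kg/m³ = 0.4213 mg/L.

0.421 mg/L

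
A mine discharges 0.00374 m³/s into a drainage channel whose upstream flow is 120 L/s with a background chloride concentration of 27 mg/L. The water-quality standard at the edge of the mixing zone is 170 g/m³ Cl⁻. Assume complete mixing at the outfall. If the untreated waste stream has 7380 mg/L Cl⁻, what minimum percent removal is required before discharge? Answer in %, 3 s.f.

120 L/s = 0.12 m³/s.
Mass balance: 170·0.1237 = 0.00374·Cₑ + 0.12·27.
Cₑ = (21.04 − 3.24) / 0.00374 = 4758 mg/L.
Required removal = 1 − 4758/7380 = 35.53 %.

35.5 %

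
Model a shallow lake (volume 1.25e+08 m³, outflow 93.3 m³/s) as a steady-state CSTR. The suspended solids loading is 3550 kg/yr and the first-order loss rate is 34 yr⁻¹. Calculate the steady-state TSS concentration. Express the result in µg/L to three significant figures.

Outflow Q = 93.3 m³/s × 3.156e+07 s/yr = 2.944e+09 m³/yr.
Steady-state CSTR mass balance: W = Q·C + k·V·C, so C = W/(Q + kV).
Q + kV = 2.944e+09 + 34·1.25e+08 = 7.194e+09 m³/yr.
C = 3550/7.194e+09 = 4.934e-07 kg/m³ = 0.0004934 mg/L = 0.4934 µg/L.

0.493 µg/L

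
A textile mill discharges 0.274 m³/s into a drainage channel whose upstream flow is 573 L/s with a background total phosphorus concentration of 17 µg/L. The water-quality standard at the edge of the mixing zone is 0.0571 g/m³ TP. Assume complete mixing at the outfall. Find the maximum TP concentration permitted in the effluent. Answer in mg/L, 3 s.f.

573 L/s = 0.573 m³/s.
17 µg/L = 0.017 mg/L.
Mass balance: 0.0571·0.847 = 0.274·Cₑ + 0.573·0.017.
Cₑ = (0.04836 − 0.009741) / 0.274 = 0.141 mg/L.

0.141 mg/L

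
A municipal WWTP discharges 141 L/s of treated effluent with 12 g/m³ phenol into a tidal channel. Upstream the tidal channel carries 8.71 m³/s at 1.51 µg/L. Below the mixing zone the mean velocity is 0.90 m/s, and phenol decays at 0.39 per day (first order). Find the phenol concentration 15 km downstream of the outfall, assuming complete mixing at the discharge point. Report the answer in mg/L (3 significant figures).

141 L/s = 0.141 m³/s.
1.51 µg/L = 0.00151 mg/L.
After complete mixing, C₀ = (0.141·12 + 8.71·0.00151) / 8.851 = 0.1927 mg/L.
Travel time t = 1.5e+04 m / 0.90 m/s = 1.667e+04 s = 0.1929 d.
C = 0.1927·exp(−0.39·0.1929) = 0.1927·0.9275 = 0.1787 mg/L.

0.179 mg/L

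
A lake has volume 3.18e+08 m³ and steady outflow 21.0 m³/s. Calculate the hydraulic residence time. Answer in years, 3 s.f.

0.480 yr

Q = 21.0 m³/s × 3.156e+07 s/yr = 6.627e+08 m³/yr.
Hydraulic residence time τ = V/Q = 3.18e+08/6.627e+08 = 0.4798 yr.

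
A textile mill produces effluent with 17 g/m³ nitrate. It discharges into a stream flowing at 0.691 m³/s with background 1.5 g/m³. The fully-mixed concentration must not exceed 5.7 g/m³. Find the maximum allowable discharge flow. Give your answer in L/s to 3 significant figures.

257 L/s

Mass balance at complete mixing: C_std·(Q_w + Q_r) = Q_w·C_e + Q_r·C_b.
Rearranging, Q_w = Q_r·(C_std − C_b)/(C_e − C_std) = 0.691·(5.7 − 1.5) / (17 − 5.7) = 0.2568 m³/s.
= 256.8 L/s.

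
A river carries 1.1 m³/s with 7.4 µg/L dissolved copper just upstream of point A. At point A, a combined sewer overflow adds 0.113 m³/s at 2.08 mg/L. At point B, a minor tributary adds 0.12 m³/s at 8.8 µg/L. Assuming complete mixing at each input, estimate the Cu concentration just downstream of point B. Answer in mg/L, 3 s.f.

7.4 µg/L = 0.0074 mg/L.
After input A: C = (1.1·0.0074 + 0.113·2.08) / 1.213 = 0.2005 mg/L.
8.8 µg/L = 0.0088 mg/L.
After input B: C = (1.213·0.2005 + 0.12·0.0088) / 1.333 = 0.1832 mg/L.

0.183 mg/L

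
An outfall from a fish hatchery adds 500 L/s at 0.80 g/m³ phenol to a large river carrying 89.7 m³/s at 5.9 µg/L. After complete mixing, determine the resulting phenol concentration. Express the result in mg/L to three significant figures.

500 L/s = 0.5 m³/s.
5.9 µg/L = 0.0059 mg/L.
By mass balance at complete mixing, C = (0.5·0.8 + 89.7·0.0059) / (0.5 + 89.7) = 0.9292/90.2 = 0.0103 mg/L.

0.0103 mg/L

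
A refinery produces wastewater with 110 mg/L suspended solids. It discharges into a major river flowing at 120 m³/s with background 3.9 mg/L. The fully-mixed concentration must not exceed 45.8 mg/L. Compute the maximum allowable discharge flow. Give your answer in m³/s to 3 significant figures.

Mass balance at complete mixing: C_std·(Q_w + Q_r) = Q_w·C_e + Q_r·C_b.
Rearranging, Q_w = Q_r·(C_std − C_b)/(C_e − C_std) = 120·(45.8 − 3.9) / (110 − 45.8) = 78.32 m³/s.

78.3 m³/s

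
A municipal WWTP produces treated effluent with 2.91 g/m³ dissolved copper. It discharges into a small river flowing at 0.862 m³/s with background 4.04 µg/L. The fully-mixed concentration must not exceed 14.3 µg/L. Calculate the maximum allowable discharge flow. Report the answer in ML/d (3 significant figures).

0.264 ML/d

4.04 µg/L = 0.00404 mg/L.
14.3 µg/L = 0.0143 mg/L.
Mass balance at complete mixing: C_std·(Q_w + Q_r) = Q_w·C_e + Q_r·C_b.
Rearranging, Q_w = Q_r·(C_std − C_b)/(C_e − C_std) = 0.862·(0.0143 − 0.00404) / (2.91 − 0.0143) = 0.003054 m³/s.
= 0.2639 ML/d.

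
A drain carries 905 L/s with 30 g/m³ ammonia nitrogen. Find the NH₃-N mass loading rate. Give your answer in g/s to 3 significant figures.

27.2 g/s

905 L/s = 0.905 m³/s.
Mass flux = Q·C = 0.905 m³/s × 30 g/m³ = 27.15 g/s.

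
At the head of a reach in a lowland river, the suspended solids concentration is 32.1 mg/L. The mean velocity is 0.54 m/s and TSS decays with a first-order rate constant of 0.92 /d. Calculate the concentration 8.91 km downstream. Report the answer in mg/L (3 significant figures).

26.9 mg/L

Travel time t = 8.91 km / 0.54 m/s = 8910/0.54 = 1.65e+04 s = 0.191 d.
First-order decay: C = 32.1·exp(−0.92·0.191) = 32.1·0.8389 = 26.93 mg/L.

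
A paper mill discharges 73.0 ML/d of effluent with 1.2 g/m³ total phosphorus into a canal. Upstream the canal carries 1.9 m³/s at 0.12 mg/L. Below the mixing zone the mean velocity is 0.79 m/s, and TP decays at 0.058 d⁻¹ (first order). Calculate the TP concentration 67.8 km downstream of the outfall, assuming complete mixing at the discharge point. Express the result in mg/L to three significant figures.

0.427 mg/L

73.0 ML/d = 0.8449 m³/s.
After complete mixing, C₀ = (0.8449·1.2 + 1.9·0.12) / 2.745 = 0.4524 mg/L.
Travel time t = 6.78e+04 m / 0.79 m/s = 8.582e+04 s = 0.9933 d.
C = 0.4524·exp(−0.058·0.9933) = 0.4524·0.944 = 0.4271 mg/L.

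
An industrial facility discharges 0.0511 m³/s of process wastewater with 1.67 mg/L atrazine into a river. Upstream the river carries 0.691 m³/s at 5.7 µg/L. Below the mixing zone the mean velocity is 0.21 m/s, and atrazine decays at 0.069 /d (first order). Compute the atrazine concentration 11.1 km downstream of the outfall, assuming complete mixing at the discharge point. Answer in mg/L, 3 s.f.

5.7 µg/L = 0.0057 mg/L.
After complete mixing, C₀ = (0.0511·1.67 + 0.691·0.0057) / 0.7421 = 0.1203 mg/L.
Travel time t = 1.11e+04 m / 0.21 m/s = 5.286e+04 s = 0.6118 d.
C = 0.1203·exp(−0.069·0.6118) = 0.1203·0.9587 = 0.1153 mg/L.

0.115 mg/L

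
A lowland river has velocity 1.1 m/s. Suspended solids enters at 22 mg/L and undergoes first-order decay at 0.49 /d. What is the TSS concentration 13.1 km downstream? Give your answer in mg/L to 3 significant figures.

20.6 mg/L

Travel time t = 13.1 km / 1.1 m/s = 1.31e+04/1.1 = 1.191e+04 s = 0.1378 d.
First-order decay: C = 22·exp(−0.49·0.1378) = 22·0.9347 = 20.56 mg/L.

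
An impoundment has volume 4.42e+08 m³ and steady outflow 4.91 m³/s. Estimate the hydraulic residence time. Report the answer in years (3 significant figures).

Q = 4.91 m³/s × 3.156e+07 s/yr = 1.549e+08 m³/yr.
Hydraulic residence time τ = V/Q = 4.42e+08/1.549e+08 = 2.853 yr.

2.85 yr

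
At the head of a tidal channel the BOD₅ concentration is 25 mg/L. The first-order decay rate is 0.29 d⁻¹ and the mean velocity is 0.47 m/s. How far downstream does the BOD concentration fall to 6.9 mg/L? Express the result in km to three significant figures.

From C = C₀·e^(−kt), t = ln(C₀/C)/k = ln(25/6.9)/0.29 = 1.287/0.29 = 4.439 d.
Distance = v·t = 0.47 m/s × 3.835e+05 s = 1.803e+05 m = 180.3 km.

180 km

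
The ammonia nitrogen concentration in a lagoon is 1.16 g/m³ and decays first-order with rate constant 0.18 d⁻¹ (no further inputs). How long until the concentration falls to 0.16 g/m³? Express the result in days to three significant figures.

t = ln(C₀/C)/k = ln(1.16/0.16)/0.18 = 1.981/0.18 = 11.01 d.

11.0 d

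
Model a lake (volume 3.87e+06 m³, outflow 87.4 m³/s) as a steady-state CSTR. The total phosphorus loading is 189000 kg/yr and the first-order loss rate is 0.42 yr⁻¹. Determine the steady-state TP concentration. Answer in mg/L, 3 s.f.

0.0685 mg/L

Outflow Q = 87.4 m³/s × 3.156e+07 s/yr = 2.758e+09 m³/yr.
Steady-state CSTR mass balance: W = Q·C + k·V·C, so C = W/(Q + kV).
Q + kV = 2.758e+09 + 0.42·3.87e+06 = 2.76e+09 m³/yr.
C = 189000/2.76e+09 = 6.848e-05 kg/m³ = 0.06848 mg/L.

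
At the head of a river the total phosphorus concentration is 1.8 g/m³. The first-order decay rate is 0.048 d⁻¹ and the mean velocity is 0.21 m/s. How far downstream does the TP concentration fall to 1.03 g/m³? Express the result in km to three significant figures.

211 km

From C = C₀·e^(−kt), t = ln(C₀/C)/k = ln(1.8/1.03)/0.048 = 0.5582/0.048 = 11.63 d.
Distance = v·t = 0.21 m/s × 1.005e+06 s = 2.11e+05 m = 211 km.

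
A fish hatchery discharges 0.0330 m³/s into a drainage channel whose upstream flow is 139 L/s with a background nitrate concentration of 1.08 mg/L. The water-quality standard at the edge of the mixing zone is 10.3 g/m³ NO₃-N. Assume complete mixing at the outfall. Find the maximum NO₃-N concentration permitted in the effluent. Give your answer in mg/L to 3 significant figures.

139 L/s = 0.139 m³/s.
Mass balance: 10.3·0.172 = 0.033·Cₑ + 0.139·1.08.
Cₑ = (1.772 − 0.1501) / 0.033 = 49.14 mg/L.

49.1 mg/L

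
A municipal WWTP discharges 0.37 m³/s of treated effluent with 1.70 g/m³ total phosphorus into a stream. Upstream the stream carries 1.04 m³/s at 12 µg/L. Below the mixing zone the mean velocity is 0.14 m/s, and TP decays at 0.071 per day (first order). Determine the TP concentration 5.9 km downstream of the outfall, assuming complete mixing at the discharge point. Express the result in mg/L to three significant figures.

0.439 mg/L

12 µg/L = 0.012 mg/L.
After complete mixing, C₀ = (0.37·1.7 + 1.04·0.012) / 1.41 = 0.455 mg/L.
Travel time t = 5900 m / 0.14 m/s = 4.214e+04 s = 0.4878 d.
C = 0.455·exp(−0.071·0.4878) = 0.455·0.966 = 0.4395 mg/L.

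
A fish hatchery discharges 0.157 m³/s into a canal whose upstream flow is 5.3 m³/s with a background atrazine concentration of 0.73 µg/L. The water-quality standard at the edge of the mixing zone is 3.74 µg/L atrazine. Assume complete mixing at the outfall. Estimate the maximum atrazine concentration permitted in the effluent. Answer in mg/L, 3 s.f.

0.73 µg/L = 0.00073 mg/L.
3.74 µg/L = 0.00374 mg/L.
Mass balance: 0.00374·5.457 = 0.157·Cₑ + 5.3·0.00073.
Cₑ = (0.02041 − 0.003869) / 0.157 = 0.1054 mg/L.

0.105 mg/L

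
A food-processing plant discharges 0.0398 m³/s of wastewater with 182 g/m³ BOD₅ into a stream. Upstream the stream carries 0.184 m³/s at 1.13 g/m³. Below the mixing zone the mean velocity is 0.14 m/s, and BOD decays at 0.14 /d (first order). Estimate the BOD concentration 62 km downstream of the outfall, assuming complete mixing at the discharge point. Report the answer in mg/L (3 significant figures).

After complete mixing, C₀ = (0.0398·182 + 0.184·1.13) / 0.2238 = 33.3 mg/L.
Travel time t = 6.2e+04 m / 0.14 m/s = 4.429e+05 s = 5.126 d.
C = 33.3·exp(−0.14·5.126) = 33.3·0.4879 = 16.25 mg/L.

16.2 mg/L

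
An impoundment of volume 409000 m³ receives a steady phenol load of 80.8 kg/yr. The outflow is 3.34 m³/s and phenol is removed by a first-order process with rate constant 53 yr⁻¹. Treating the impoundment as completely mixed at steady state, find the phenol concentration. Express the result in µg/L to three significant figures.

0.636 µg/L

Outflow Q = 3.34 m³/s × 3.156e+07 s/yr = 1.054e+08 m³/yr.
Steady-state CSTR mass balance: W = Q·C + k·V·C, so C = W/(Q + kV).
Q + kV = 1.054e+08 + 53·409000 = 1.271e+08 m³/yr.
C = 80.8/1.271e+08 = 6.358e-07 kg/m³ = 0.0006358 mg/L = 0.6358 µg/L.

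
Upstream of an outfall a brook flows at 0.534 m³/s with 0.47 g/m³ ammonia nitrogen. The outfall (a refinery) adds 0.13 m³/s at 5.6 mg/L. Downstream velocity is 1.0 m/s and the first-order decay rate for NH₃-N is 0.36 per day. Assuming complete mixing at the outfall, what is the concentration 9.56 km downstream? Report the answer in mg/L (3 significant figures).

1.42 mg/L

After complete mixing, C₀ = (0.13·5.6 + 0.534·0.47) / 0.664 = 1.474 mg/L.
Travel time t = 9560 m / 1.0 m/s = 9560 s = 0.1106 d.
C = 1.474·exp(−0.36·0.1106) = 1.474·0.9609 = 1.417 mg/L.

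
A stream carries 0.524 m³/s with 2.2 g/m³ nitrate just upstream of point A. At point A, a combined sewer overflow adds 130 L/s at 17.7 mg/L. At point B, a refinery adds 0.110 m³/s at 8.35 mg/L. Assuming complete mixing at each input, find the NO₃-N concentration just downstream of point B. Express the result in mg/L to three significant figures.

130 L/s = 0.13 m³/s.
After input A: C = (0.524·2.2 + 0.13·17.7) / 0.654 = 5.281 mg/L.
After input B: C = (0.654·5.281 + 0.11·8.35) / 0.764 = 5.723 mg/L.

5.72 mg/L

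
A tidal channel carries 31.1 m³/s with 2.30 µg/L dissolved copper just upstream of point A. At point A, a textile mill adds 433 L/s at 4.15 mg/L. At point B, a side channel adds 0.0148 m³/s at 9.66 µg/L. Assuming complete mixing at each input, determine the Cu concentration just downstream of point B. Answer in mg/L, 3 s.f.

0.0592 mg/L

2.30 µg/L = 0.0023 mg/L.
433 L/s = 0.433 m³/s.
After input A: C = (31.1·0.0023 + 0.433·4.15) / 31.53 = 0.05925 mg/L.
9.66 µg/L = 0.00966 mg/L.
After input B: C = (31.53·0.05925 + 0.0148·0.00966) / 31.55 = 0.05923 mg/L.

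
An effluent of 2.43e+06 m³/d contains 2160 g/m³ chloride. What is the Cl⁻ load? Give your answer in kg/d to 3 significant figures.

5.25e+06 kg/d

2.43e+06 m³/d = 28.12 m³/s.
Mass flux = Q·C = 28.12 m³/s × 2160 g/m³ = 6.075e+04 g/s.
= 6.075e+04 g/s × 86.4 = 5.249e+06 kg/d.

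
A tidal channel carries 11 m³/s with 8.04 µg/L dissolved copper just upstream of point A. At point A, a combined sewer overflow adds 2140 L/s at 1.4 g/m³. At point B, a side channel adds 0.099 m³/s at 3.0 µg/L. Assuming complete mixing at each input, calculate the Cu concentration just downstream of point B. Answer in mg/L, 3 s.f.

0.233 mg/L

8.04 µg/L = 0.00804 mg/L.
2140 L/s = 2.14 m³/s.
After input A: C = (11·0.00804 + 2.14·1.4) / 13.14 = 0.2347 mg/L.
3.0 µg/L = 0.003 mg/L.
After input B: C = (13.14·0.2347 + 0.099·0.003) / 13.24 = 0.233 mg/L.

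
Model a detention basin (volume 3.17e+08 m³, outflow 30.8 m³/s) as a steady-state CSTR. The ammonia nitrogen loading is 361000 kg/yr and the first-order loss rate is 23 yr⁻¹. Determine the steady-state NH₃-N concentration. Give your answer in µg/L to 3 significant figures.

43.7 µg/L

Outflow Q = 30.8 m³/s × 3.156e+07 s/yr = 9.72e+08 m³/yr.
Steady-state CSTR mass balance: W = Q·C + k·V·C, so C = W/(Q + kV).
Q + kV = 9.72e+08 + 23·3.17e+08 = 8.263e+09 m³/yr.
C = 361000/8.263e+09 = 4.369e-05 kg/m³ = 0.04369 mg/L = 43.69 µg/L.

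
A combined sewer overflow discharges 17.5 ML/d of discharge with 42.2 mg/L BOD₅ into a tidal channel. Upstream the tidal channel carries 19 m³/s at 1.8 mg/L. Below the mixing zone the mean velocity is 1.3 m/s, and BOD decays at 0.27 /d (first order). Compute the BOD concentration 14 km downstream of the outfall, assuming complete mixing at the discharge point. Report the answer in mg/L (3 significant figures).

17.5 ML/d = 0.2025 m³/s.
After complete mixing, C₀ = (0.2025·42.2 + 19·1.8) / 19.2 = 2.226 mg/L.
Travel time t = 1.4e+04 m / 1.3 m/s = 1.077e+04 s = 0.1246 d.
C = 2.226·exp(−0.27·0.1246) = 2.226·0.9669 = 2.152 mg/L.

2.15 mg/L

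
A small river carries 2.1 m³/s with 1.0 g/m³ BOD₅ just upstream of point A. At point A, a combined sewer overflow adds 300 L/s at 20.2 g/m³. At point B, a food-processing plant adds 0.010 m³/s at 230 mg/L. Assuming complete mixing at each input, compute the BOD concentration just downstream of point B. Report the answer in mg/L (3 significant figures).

4.34 mg/L

300 L/s = 0.3 m³/s.
After input A: C = (2.1·1 + 0.3·20.2) / 2.4 = 3.4 mg/L.
After input B: C = (2.4·3.4 + 0.01·230) / 2.41 = 4.34 mg/L.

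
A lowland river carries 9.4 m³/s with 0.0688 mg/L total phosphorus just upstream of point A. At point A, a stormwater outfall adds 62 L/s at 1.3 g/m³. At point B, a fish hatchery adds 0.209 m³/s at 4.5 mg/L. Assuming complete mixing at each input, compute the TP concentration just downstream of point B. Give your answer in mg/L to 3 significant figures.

62 L/s = 0.062 m³/s.
After input A: C = (9.4·0.0688 + 0.062·1.3) / 9.462 = 0.07687 mg/L.
After input B: C = (9.462·0.07687 + 0.209·4.5) / 9.671 = 0.1725 mg/L.

0.172 mg/L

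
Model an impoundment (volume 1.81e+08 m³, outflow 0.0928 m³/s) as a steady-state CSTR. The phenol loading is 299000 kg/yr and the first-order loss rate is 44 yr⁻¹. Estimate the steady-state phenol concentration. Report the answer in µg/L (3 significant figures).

Outflow Q = 0.0928 m³/s × 3.156e+07 s/yr = 2.929e+06 m³/yr.
Steady-state CSTR mass balance: W = Q·C + k·V·C, so C = W/(Q + kV).
Q + kV = 2.929e+06 + 44·1.81e+08 = 7.967e+09 m³/yr.
C = 299000/7.967e+09 = 3.753e-05 kg/m³ = 0.03753 mg/L = 37.53 µg/L.

37.5 µg/L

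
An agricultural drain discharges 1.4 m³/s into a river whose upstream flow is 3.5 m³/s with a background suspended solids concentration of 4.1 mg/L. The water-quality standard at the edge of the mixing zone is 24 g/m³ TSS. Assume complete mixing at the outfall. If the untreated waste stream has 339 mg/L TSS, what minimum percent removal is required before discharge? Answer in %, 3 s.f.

78.2 %

Mass balance: 24·4.9 = 1.4·Cₑ + 3.5·4.1.
Cₑ = (117.6 − 14.35) / 1.4 = 73.75 mg/L.
Required removal = 1 − 73.75/339 = 78.24 %.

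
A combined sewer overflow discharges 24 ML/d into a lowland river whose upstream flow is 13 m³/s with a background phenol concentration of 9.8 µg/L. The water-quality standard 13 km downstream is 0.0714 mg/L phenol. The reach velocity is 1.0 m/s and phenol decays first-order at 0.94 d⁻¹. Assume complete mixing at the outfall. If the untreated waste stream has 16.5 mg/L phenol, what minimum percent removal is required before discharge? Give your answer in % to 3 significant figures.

24 ML/d = 0.2778 m³/s.
9.8 µg/L = 0.0098 mg/L.
Travel time to the compliance point: t = 1.3e+04/1.0 = 1.3e+04 s = 0.1505 d; decay factor exp(−0.94·0.1505) = 0.8681.
So the concentration just after mixing may be at most 0.0714/0.8681 = 0.08225 mg/L.
Mass balance: 0.08225·13.28 = 0.2778·Cₑ + 13·0.0098.
Cₑ = (1.092 − 0.1274) / 0.2778 = 3.473 mg/L.
Required removal = 1 − 3.473/16.5 = 78.95 %.

79.0 %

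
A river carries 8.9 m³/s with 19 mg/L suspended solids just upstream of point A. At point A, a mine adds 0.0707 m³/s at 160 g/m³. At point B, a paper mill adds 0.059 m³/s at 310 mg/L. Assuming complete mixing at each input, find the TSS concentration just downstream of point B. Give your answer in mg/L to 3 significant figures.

22.0 mg/L

After input A: C = (8.9·19 + 0.0707·160) / 8.971 = 20.11 mg/L.
After input B: C = (8.971·20.11 + 0.059·310) / 9.03 = 22.01 mg/L.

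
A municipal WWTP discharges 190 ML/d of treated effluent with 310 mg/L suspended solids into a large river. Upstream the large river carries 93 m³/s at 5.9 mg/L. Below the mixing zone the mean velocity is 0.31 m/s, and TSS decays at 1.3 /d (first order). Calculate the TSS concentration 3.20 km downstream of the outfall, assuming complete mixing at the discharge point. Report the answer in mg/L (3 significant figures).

190 ML/d = 2.199 m³/s.
After complete mixing, C₀ = (2.199·310 + 93·5.9) / 95.2 = 12.92 mg/L.
Travel time t = 3200 m / 0.31 m/s = 1.032e+04 s = 0.1195 d.
C = 12.92·exp(−1.3·0.1195) = 12.92·0.8561 = 11.07 mg/L.

11.1 mg/L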